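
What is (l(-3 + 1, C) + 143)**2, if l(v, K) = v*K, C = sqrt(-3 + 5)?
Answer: 20457 - 572*sqrt(2) ≈ 19648.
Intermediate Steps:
C = sqrt(2) ≈ 1.4142
l(v, K) = K*v
(l(-3 + 1, C) + 143)**2 = (sqrt(2)*(-3 + 1) + 143)**2 = (sqrt(2)*(-2) + 143)**2 = (-2*sqrt(2) + 143)**2 = (143 - 2*sqrt(2))**2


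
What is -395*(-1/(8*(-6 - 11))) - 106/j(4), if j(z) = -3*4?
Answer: 2419/408 ≈ 5.9289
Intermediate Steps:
j(z) = -12
-395*(-1/(8*(-6 - 11))) - 106/j(4) = -395*(-1/(8*(-6 - 11))) - 106/(-12) = -395/((-8*(-17))) - 106*(-1/12) = -395/136 + 53/6 = 2419/408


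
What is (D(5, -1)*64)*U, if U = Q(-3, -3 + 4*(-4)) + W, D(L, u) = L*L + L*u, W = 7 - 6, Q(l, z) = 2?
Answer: 3840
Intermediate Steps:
W = 1
D(L, u) = L² + L*u
U = 3 (U = 2 + 1 = 3)
(D(5, -1)*64)*U = ((5*(5 - 1))*64)*3 = ((5*4)*64)*3 = (20*64)*3 = 1280*3 = 3840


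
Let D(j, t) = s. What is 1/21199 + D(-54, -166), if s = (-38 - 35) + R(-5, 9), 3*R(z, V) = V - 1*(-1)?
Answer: -4430588/63597 ≈ -69.667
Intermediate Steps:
R(z, V) = ⅓ + V/3 (R(z, V) = (V - 1*(-1))/3 = (V + 1)/3 = (1 + V)/3 = ⅓ + V/3)
s = -209/3 (s = (-38 - 35) + (⅓ + (⅓)*9) = -73 + (⅓ + 3) = -73 + 10/3 = -209/3 ≈ -69.667)
D(j, t) = -209/3
1/21199 + D(-54, -166) = 1/21199 - 209/3 = -4430588/63597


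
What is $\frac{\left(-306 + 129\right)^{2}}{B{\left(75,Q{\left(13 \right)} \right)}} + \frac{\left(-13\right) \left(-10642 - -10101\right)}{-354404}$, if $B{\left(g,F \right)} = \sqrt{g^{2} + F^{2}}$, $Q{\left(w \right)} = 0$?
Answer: $\frac{3700865147}{8860100} \approx 417.7$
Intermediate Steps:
$B{\left(g,F \right)} = \sqrt{F^{2} + g^{2}}$
$\frac{\left(-306 + 129\right)^{2}}{B{\left(75,Q{\left(13 \right)} \right)}} + \frac{\left(-13\right) \left(-10642 - -10101\right)}{-354404} = \frac{\left(-306 + 129\right)^{2}}{\sqrt{0^{2} + 75^{2}}} + \frac{\left(-13\right) \left(-10642 - -10101\right)}{-354404} = \frac{\left(-177\right)^{2}}{\sqrt{0 + 5625}} + - 13 \left(-10642 + 10101\right) \left(- \frac{1}{354404}\right) = \frac{31329}{\sqrt{5625}} + \left(-13\right) \left(-541\right) \left(- \frac{1}{354404}\right) = \frac{31329}{75} + 7033 \left(- \frac{1}{354404}\right) = 31329 \cdot \frac{1}{75} - \frac{7033}{354404} = \frac{10443}{25} - \frac{7033}{354404} = \frac{3700865147}{8860100}$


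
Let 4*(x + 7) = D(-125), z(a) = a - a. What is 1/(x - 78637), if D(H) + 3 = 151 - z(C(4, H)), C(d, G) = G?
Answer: -1/78607 ≈ -1.2722e-5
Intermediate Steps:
z(a) = 0
D(H) = 148 (D(H) = -3 + (151 - 1*0) = -3 + (151 + 0) = -3 + 151 = 148)
x = 30 (x = -7 + (¼)*148 = -7 + 37 = 30)
1/(x - 78637) = 1/(30 - 78637) = 1/(-78607) = -1/78607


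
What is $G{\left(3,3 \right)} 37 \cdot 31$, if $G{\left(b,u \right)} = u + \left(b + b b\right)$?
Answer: $17205$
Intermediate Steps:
$G{\left(b,u \right)} = b + u + b^{2}$ ($G{\left(b,u \right)} = u + \left(b + b^{2}\right) = b + u + b^{2}$)
$G{\left(3,3 \right)} 37 \cdot 31 = \left(3 + 3 + 3^{2}\right) 37 \cdot 31 = \left(3 + 3 + 9\right) 37 \cdot 31 = 15 \cdot 37 \cdot 31 = 555 \cdot 31 = 17205$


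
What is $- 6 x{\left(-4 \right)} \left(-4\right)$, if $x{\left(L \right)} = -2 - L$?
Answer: $48$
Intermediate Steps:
$- 6 x{\left(-4 \right)} \left(-4\right) = - 6 \left(-2 - -4\right) \left(-4\right) = - 6 \left(-2 + 4\right) \left(-4\right) = \left(-6\right) 2 \left(-4\right) = \left(-12\right) \left(-4\right) = 48$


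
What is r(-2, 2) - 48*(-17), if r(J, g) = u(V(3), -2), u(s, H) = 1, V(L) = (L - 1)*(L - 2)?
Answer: 817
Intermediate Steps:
V(L) = (-1 + L)*(-2 + L)
r(J, g) = 1
r(-2, 2) - 48*(-17) = 1 - 48*(-17) = 1 + 816 = 817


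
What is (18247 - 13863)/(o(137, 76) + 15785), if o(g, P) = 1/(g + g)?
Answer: 1201216/4325091 ≈ 0.27773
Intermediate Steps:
o(g, P) = 1/(2*g)
(18247 - 13863)/(o(137, 76) + 15785) = (18247 - 13863)/((½)/137 + 15785) = 4384/((½)*(1/137) + 15785) = 4384/(1/274 + 15785) = 4384/(4325091/274) = 4384*(274/4325091) = 1201216/4325091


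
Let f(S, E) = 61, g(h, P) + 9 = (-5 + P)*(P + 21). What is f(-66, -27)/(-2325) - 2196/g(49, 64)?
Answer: -2705533/5819475 ≈ -0.46491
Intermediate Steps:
g(h, P) = -9 + (-5 + P)*(21 + P) (g(h, P) = -9 + (-5 + P)*(P + 21) = -9 + (-5 + P)*(21 + P))
f(-66, -27)/(-2325) - 2196/g(49, 64) = 61/(-2325) - 2196/(-114 + 64² + 16*64) = 61*(-1/2325) - 2196/(-114 + 4096 + 1024) = -61/2325 - 2196/5006 = -61/2325 - 2196*1/5006 = -61/2325 - 1098/2503 = -2705533/5819475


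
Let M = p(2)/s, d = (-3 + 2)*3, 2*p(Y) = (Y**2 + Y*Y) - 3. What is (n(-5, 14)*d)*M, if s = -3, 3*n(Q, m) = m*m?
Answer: 490/3 ≈ 163.33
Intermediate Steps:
p(Y) = -3/2 + Y**2 (p(Y) = ((Y**2 + Y*Y) - 3)/2 = ((Y**2 + Y**2) - 3)/2 = (2*Y**2 - 3)/2 = (-3 + 2*Y**2)/2 = -3/2 + Y**2)
n(Q, m) = m**2/3 (n(Q, m) = (m*m)/3 = m**2/3)
d = -3 (d = -1*3 = -3)
M = -5/6 (M = (-3/2 + 2**2)/(-3) = (-3/2 + 4)*(-1/3) = (5/2)*(-1/3) = -5/6 ≈ -0.83333)
(n(-5, 14)*d)*M = (((1/3)*14**2)*(-3))*(-5/6) = (((1/3)*196)*(-3))*(-5/6) = ((196/3)*(-3))*(-5/6) = -196*(-5/6) = 490/3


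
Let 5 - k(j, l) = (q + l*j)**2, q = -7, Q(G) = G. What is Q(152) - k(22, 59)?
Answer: 1666828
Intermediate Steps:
k(j, l) = 5 - (-7 + j*l)**2 (k(j, l) = 5 - (-7 + l*j)**2 = 5 - (-7 + j*l)**2)
Q(152) - k(22, 59) = 152 - (5 - (-7 + 22*59)**2) = 152 - (5 - (-7 + 1298)**2) = 152 - (5 - 1*1291**2) = 152 - (5 - 1*1666681) = 152 - (5 - 1666681) = 152 - 1*(-1666676) = 152 + 1666676 = 1666828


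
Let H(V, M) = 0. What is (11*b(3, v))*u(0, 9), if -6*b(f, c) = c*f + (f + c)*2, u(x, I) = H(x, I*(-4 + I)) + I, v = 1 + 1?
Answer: -264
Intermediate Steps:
v = 2
u(x, I) = I (u(x, I) = 0 + I = I)
b(f, c) = -c/3 - f/3 - c*f/6 (b(f, c) = -(c*f + (f + c)*2)/6 = -(c*f + (c + f)*2)/6 = -(c*f + (2*c + 2*f))/6 = -(2*c + 2*f + c*f)/6 = -c/3 - f/3 - c*f/6)
(11*b(3, v))*u(0, 9) = (11*(-1/3*2 - 1/3*3 - 1/6*2*3))*9 = (11*(-2/3 - 1 - 1))*9 = (11*(-8/3))*9 = -88/3*9 = -264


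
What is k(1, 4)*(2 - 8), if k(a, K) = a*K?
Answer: -24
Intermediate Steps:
k(a, K) = K*a
k(1, 4)*(2 - 8) = (4*1)*(2 - 8) = 4*(-6) = -24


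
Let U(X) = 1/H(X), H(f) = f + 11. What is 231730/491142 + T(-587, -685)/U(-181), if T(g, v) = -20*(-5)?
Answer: -4174591135/245571 ≈ -17000.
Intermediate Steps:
H(f) = 11 + f
T(g, v) = 100
U(X) = 1/(11 + X)
231730/491142 + T(-587, -685)/U(-181) = 231730/491142 + 100/(1/(11 - 181)) = 231730*(1/491142) + 100/(1/(-170)) = 115865/245571 + 100/(-1/170) = 115865/245571 + 100*(-170) = 115865/245571 - 17000 = -4174591135/245571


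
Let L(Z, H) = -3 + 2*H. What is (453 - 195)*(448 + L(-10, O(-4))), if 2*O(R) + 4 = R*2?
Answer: 111714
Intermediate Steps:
O(R) = -2 + R (O(R) = -2 + (R*2)/2 = -2 + (2*R)/2 = -2 + R)
(453 - 195)*(448 + L(-10, O(-4))) = (453 - 195)*(448 + (-3 + 2*(-2 - 4))) = 258*(448 + (-3 + 2*(-6))) = 258*(448 + (-3 - 12)) = 258*(448 - 15) = 258*433 = 111714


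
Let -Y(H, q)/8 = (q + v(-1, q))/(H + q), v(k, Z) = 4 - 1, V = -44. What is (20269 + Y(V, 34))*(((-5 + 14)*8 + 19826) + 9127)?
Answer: 589166865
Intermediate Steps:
v(k, Z) = 3
Y(H, q) = -8*(3 + q)/(H + q) (Y(H, q) = -8*(q + 3)/(H + q) = -8*(3 + q)/(H + q))
(20269 + Y(V, 34))*(((-5 + 14)*8 + 19826) + 9127) = (20269 + 8*(-3 - 1*34)/(-44 + 34))*(((-5 + 14)*8 + 19826) + 9127) = (20269 + 8*(-3 - 34)/(-10))*((9*8 + 19826) + 9127) = (20269 + 8*(-⅒)*(-37))*((72 + 19826) + 9127) = (20269 + 148/5)*(19898 + 9127) = (101493/5)*29025 = 589166865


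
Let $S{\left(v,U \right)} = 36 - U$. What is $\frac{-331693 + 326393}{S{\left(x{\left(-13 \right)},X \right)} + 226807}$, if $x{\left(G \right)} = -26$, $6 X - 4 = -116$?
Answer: $- \frac{3180}{136117} \approx -0.023362$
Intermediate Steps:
$X = - \frac{56}{3}$ ($X = \frac{2}{3} + \frac{1}{6} \left(-116\right) = \frac{2}{3} - \frac{58}{3} = - \frac{56}{3} \approx -18.667$)
$\frac{-331693 + 326393}{S{\left(x{\left(-13 \right)},X \right)} + 226807} = \frac{-331693 + 326393}{\left(36 - - \frac{56}{3}\right) + 226807} = - \frac{5300}{\left(36 + \frac{56}{3}\right) + 226807} = - \frac{5300}{\frac{164}{3} + 226807} = - \frac{5300}{\frac{680585}{3}} = \left(-5300\right) \frac{3}{680585} = - \frac{3180}{136117}$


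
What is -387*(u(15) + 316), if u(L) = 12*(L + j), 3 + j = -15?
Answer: -108360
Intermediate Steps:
j = -18 (j = -3 - 15 = -18)
u(L) = -216 + 12*L (u(L) = 12*(L - 18) = 12*(-18 + L) = -216 + 12*L)
-387*(u(15) + 316) = -387*((-216 + 12*15) + 316) = -387*((-216 + 180) + 316) = -387*(-36 + 316) = -387*280 = -108360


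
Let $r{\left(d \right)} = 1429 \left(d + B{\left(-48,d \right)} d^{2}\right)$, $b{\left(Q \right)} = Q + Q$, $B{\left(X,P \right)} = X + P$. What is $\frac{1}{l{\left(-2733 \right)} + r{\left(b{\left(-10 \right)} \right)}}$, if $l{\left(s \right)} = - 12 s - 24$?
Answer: $- \frac{1}{38864608} \approx -2.573 \cdot 10^{-8}$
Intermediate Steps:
$B{\left(X,P \right)} = P + X$
$b{\left(Q \right)} = 2 Q$
$l{\left(s \right)} = -24 - 12 s$
$r{\left(d \right)} = 1429 d + 1429 d^{2} \left(-48 + d\right)$ ($r{\left(d \right)} = 1429 \left(d + \left(d - 48\right) d^{2}\right) = 1429 \left(d + \left(-48 + d\right) d^{2}\right) = 1429 \left(d + d^{2} \left(-48 + d\right)\right) = 1429 d + 1429 d^{2} \left(-48 + d\right)$)
$\frac{1}{l{\left(-2733 \right)} + r{\left(b{\left(-10 \right)} \right)}} = \frac{1}{\left(-24 - -32796\right) + 1429 \cdot 2 \left(-10\right) \left(1 + 2 \left(-10\right) \left(-48 + 2 \left(-10\right)\right)\right)} = \frac{1}{\left(-24 + 32796\right) + 1429 \left(-20\right) \left(1 - 20 \left(-48 - 20\right)\right)} = \frac{1}{32772 + 1429 \left(-20\right) \left(1 - -1360\right)} = \frac{1}{32772 + 1429 \left(-20\right) \left(1 + 1360\right)} = \frac{1}{32772 + 1429 \left(-20\right) 1361} = \frac{1}{32772 - 38897380} = \frac{1}{-38864608} = - \frac{1}{38864608}$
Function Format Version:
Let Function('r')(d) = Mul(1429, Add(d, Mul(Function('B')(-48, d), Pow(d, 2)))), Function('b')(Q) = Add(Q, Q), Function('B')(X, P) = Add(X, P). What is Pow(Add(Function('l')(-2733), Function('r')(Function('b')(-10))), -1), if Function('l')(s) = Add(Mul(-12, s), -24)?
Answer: Rational(-1, 38864608) ≈ -2.5730e-8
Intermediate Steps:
Function('B')(X, P) = Add(P, X)
Function('b')(Q) = Mul(2, Q)
Function('l')(s) = Add(-24, Mul(-12, s))
Function('r')(d) = Add(Mul(1429, d), Mul(1429, Pow(d, 2), Add(-48, d))) (Function('r')(d) = Mul(1429, Add(d, Mul(Add(d, -48), Pow(d, 2)))) = Mul(1429, Add(d, Mul(Add(-48, d), Pow(d, 2)))) = Mul(1429, Add(d, Mul(Pow(d, 2), Add(-48, d)))) = Add(Mul(1429, d), Mul(1429, Pow(d, 2), Add(-48, d))))
Pow(Add(Function('l')(-2733), Function('r')(Function('b')(-10))), -1) = Pow(Add(Add(-24, Mul(-12, -2733)), Mul(1429, Mul(2, -10), Add(1, Mul(Mul(2, -10), Add(-48, Mul(2, -10)))))), -1) = Pow(Add(Add(-24, 32796), Mul(1429, -20, Add(1, Mul(-20, Add(-48, -20))))), -1) = Pow(Add(32772, Mul(1429, -20, Add(1, Mul(-20, -68)))), -1) = Pow(Add(32772, Mul(1429, -20, Add(1, 1360))), -1) = Pow(Add(32772, Mul(1429, -20, 1361)), -1) = Pow(Add(32772, -38897380), -1) = Pow(-38864608, -1) = Rational(-1, 38864608)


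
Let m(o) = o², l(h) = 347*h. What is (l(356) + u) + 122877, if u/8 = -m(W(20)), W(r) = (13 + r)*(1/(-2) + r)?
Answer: -3066329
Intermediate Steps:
W(r) = (13 + r)*(-½ + r)
u = -3312738 (u = 8*(-(-13/2 + 20² + (25/2)*20)²) = 8*(-(-13/2 + 400 + 250)²) = 8*(-(1287/2)²) = 8*(-1*1656369/4) = 8*(-1656369/4) = -3312738)
(l(356) + u) + 122877 = (347*356 - 3312738) + 122877 = (123532 - 3312738) + 122877 = -3189206 + 122877 = -3066329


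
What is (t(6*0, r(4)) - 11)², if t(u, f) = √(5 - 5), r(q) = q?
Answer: 121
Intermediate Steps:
t(u, f) = 0 (t(u, f) = √0 = 0)
(t(6*0, r(4)) - 11)² = (0 - 11)² = (-11)² = 121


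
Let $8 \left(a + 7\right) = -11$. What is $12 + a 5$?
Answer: $- \frac{239}{8} \approx -29.875$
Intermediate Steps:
$a = - \frac{67}{8}$ ($a = -7 + \frac{1}{8} \left(-11\right) = -7 - \frac{11}{8} = - \frac{67}{8} \approx -8.375$)
$12 + a 5 = 12 - \frac{335}{8} = - \frac{239}{8}$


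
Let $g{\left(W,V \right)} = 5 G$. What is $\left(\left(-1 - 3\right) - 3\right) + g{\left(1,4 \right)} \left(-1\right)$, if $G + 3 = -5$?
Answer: $33$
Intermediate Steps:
$G = -8$ ($G = -3 - 5 = -8$)
$g{\left(W,V \right)} = -40$ ($g{\left(W,V \right)} = 5 \left(-8\right) = -40$)
$\left(\left(-1 - 3\right) - 3\right) + g{\left(1,4 \right)} \left(-1\right) = \left(\left(-1 - 3\right) - 3\right) - -40 = \left(-4 - 3\right) + 40 = -7 + 40 = 33$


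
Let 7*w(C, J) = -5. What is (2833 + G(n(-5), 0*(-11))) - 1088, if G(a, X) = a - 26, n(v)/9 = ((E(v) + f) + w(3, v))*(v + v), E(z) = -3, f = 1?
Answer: 13743/7 ≈ 1963.3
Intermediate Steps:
w(C, J) = -5/7 (w(C, J) = (⅐)*(-5) = -5/7)
n(v) = -342*v/7 (n(v) = 9*(((-3 + 1) - 5/7)*(v + v)) = 9*((-2 - 5/7)*(2*v)) = 9*(-38*v/7) = -342*v/7)
G(a, X) = -26 + a
(2833 + G(n(-5), 0*(-11))) - 1088 = (2833 + (-26 - 342/7*(-5))) - 1088 = (2833 + (-26 + 1710/7)) - 1088 = (2833 + 1528/7) - 1088 = 21359/7 - 1088 = 13743/7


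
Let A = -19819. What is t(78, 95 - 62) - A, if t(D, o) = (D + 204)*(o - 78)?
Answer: 7129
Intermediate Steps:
t(D, o) = (-78 + o)*(204 + D) (t(D, o) = (204 + D)*(-78 + o) = (-78 + o)*(204 + D))
t(78, 95 - 62) - A = (-15912 - 78*78 + 204*(95 - 62) + 78*(95 - 62)) - 1*(-19819) = (-15912 - 6084 + 204*33 + 78*33) + 19819 = (-15912 - 6084 + 6732 + 2574) + 19819 = -12690 + 19819 = 7129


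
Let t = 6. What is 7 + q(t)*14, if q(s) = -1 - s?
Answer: -91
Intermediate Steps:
7 + q(t)*14 = 7 + (-1 - 1*6)*14 = 7 + (-1 - 6)*14 = 7 - 7*14 = 7 - 98 = -91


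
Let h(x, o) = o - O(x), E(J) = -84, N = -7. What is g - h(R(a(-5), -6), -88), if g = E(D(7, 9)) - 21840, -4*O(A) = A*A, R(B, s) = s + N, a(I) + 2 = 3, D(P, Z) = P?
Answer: -87513/4 ≈ -21878.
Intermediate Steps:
a(I) = 1 (a(I) = -2 + 3 = 1)
R(B, s) = -7 + s (R(B, s) = s - 7 = -7 + s)
O(A) = -A**2/4 (O(A) = -A*A/4 = -A**2/4)
h(x, o) = o + x**2/4 (h(x, o) = o - (-1)*x**2/4 = o + x**2/4)
g = -21924 (g = -84 - 21840 = -21924)
g - h(R(a(-5), -6), -88) = -21924 - (-88 + (-7 - 6)**2/4) = -21924 - (-88 + (1/4)*(-13)**2) = -21924 - (-88 + (1/4)*169) = -21924 - (-88 + 169/4) = -21924 - 1*(-183/4) = -21924 + 183/4 = -87513/4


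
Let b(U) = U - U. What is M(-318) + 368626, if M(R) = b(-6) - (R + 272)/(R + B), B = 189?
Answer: 47552708/129 ≈ 3.6863e+5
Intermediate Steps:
b(U) = 0
M(R) = -(272 + R)/(189 + R) (M(R) = 0 - (R + 272)/(R + 189) = 0 - (272 + R)/(189 + R) = -(272 + R)/(189 + R))
M(-318) + 368626 = (-272 - 1*(-318))/(189 - 318) + 368626 = (-272 + 318)/(-129) + 368626 = -1/129*46 + 368626 = -46/129 + 368626 = 47552708/129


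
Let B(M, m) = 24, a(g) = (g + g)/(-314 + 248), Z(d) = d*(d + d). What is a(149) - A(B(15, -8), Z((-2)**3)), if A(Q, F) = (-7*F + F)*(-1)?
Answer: -25493/33 ≈ -772.52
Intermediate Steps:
Z(d) = 2*d**2 (Z(d) = d*(2*d) = 2*d**2)
a(g) = -g/33 (a(g) = (2*g)/(-66) = (2*g)*(-1/66) = -g/33)
A(Q, F) = 6*F (A(Q, F) = -6*F*(-1) = 6*F)
a(149) - A(B(15, -8), Z((-2)**3)) = -1/33*149 - 6*2*((-2)**3)**2 = -149/33 - 6*2*(-8)**2 = -149/33 - 6*2*64 = -149/33 - 6*128 = -149/33 - 1*768 = -149/33 - 768 = -25493/33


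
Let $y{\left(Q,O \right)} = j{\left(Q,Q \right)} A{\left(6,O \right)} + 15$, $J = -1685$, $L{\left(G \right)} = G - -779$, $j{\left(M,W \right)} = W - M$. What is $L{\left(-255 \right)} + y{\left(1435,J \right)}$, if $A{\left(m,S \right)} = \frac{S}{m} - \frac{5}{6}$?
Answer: $539$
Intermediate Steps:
$L{\left(G \right)} = 779 + G$ ($L{\left(G \right)} = G + 779 = 779 + G$)
$A{\left(m,S \right)} = - \frac{5}{6} + \frac{S}{m}$ ($A{\left(m,S \right)} = \frac{S}{m} - \frac{5}{6} = - \frac{5}{6} + \frac{S}{m}$)
$y{\left(Q,O \right)} = 15$ ($y{\left(Q,O \right)} = \left(Q - Q\right) \left(- \frac{5}{6} + \frac{O}{6}\right) + 15 = 0 \left(- \frac{5}{6} + O \frac{1}{6}\right) + 15 = 0 \left(- \frac{5}{6} + \frac{O}{6}\right) + 15 = 0 + 15 = 15$)
$L{\left(-255 \right)} + y{\left(1435,J \right)} = \left(779 - 255\right) + 15 = 524 + 15 = 539$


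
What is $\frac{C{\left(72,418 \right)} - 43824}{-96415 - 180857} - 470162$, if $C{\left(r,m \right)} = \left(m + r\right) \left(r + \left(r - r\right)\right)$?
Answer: $- \frac{5431781230}{11553} \approx -4.7016 \cdot 10^{5}$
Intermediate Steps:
$C{\left(r,m \right)} = r \left(m + r\right)$ ($C{\left(r,m \right)} = \left(m + r\right) \left(r + 0\right) = \left(m + r\right) r = r \left(m + r\right)$)
$\frac{C{\left(72,418 \right)} - 43824}{-96415 - 180857} - 470162 = \frac{72 \left(418 + 72\right) - 43824}{-96415 - 180857} - 470162 = \frac{72 \cdot 490 - 43824}{-277272} - 470162 = \left(35280 - 43824\right) \left(- \frac{1}{277272}\right) - 470162 = \left(-8544\right) \left(- \frac{1}{277272}\right) - 470162 = \frac{356}{11553} - 470162 = - \frac{5431781230}{11553}$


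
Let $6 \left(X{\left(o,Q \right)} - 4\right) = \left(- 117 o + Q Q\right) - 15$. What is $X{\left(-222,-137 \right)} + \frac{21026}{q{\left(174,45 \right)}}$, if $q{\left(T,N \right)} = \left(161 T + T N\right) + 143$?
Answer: $\frac{805308190}{107961} \approx 7459.3$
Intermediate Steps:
$q{\left(T,N \right)} = 143 + 161 T + N T$ ($q{\left(T,N \right)} = \left(161 T + N T\right) + 143 = 143 + 161 T + N T$)
$X{\left(o,Q \right)} = \frac{3}{2} - \frac{39 o}{2} + \frac{Q^{2}}{6}$ ($X{\left(o,Q \right)} = 4 + \frac{\left(- 117 o + Q Q\right) - 15}{6} = 4 + \frac{\left(- 117 o + Q^{2}\right) - 15}{6} = 4 + \frac{\left(Q^{2} - 117 o\right) - 15}{6} = 4 + \frac{-15 + Q^{2} - 117 o}{6} = 4 - \left(\frac{5}{2} - \frac{Q^{2}}{6} + \frac{39 o}{2}\right) = \frac{3}{2} - \frac{39 o}{2} + \frac{Q^{2}}{6}$)
$X{\left(-222,-137 \right)} + \frac{21026}{q{\left(174,45 \right)}} = \left(\frac{3}{2} - -4329 + \frac{\left(-137\right)^{2}}{6}\right) + \frac{21026}{143 + 161 \cdot 174 + 45 \cdot 174} = \left(\frac{3}{2} + 4329 + \frac{1}{6} \cdot 18769\right) + \frac{21026}{143 + 28014 + 7830} = \left(\frac{3}{2} + 4329 + \frac{18769}{6}\right) + \frac{21026}{35987} = \frac{22376}{3} + 21026 \cdot \frac{1}{35987} = \frac{22376}{3} + \frac{21026}{35987} = \frac{805308190}{107961}$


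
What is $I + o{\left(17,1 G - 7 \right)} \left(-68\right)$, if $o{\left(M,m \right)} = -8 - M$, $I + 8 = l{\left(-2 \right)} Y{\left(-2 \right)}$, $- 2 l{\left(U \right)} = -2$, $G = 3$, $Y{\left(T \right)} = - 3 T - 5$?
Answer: $1693$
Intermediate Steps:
$Y{\left(T \right)} = -5 - 3 T$
$l{\left(U \right)} = 1$ ($l{\left(U \right)} = \left(- \frac{1}{2}\right) \left(-2\right) = 1$)
$I = -7$ ($I = -8 + 1 \left(-5 - -6\right) = -8 + 1 \left(-5 + 6\right) = -8 + 1 \cdot 1 = -8 + 1 = -7$)
$I + o{\left(17,1 G - 7 \right)} \left(-68\right) = -7 + \left(-8 - 17\right) \left(-68\right) = -7 - -1700 = -7 + 1700 = 1693$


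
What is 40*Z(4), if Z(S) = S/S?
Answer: 40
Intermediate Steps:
Z(S) = 1
40*Z(4) = 40*1 = 40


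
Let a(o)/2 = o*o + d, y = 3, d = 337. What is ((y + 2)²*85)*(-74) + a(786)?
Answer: 1079016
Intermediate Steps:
a(o) = 674 + 2*o² (a(o) = 2*(o*o + 337) = 2*(o² + 337) = 2*(337 + o²) = 674 + 2*o²)
((y + 2)²*85)*(-74) + a(786) = ((3 + 2)²*85)*(-74) + (674 + 2*786²) = (5²*85)*(-74) + (674 + 2*617796) = (25*85)*(-74) + (674 + 1235592) = 2125*(-74) + 1236266 = -157250 + 1236266 = 1079016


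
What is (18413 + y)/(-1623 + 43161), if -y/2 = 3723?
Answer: 10967/41538 ≈ 0.26402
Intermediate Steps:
y = -7446 (y = -2*3723 = -7446)
(18413 + y)/(-1623 + 43161) = (18413 - 7446)/(-1623 + 43161) = 10967/41538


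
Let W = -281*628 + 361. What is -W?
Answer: 176107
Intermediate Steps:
W = -176107 (W = -176468 + 361 = -176107)
-W = -1*(-176107) = 176107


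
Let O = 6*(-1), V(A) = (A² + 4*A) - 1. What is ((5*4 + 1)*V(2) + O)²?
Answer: 50625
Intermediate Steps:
V(A) = -1 + A² + 4*A
O = -6
((5*4 + 1)*V(2) + O)² = ((5*4 + 1)*(-1 + 2² + 4*2) - 6)² = ((20 + 1)*(-1 + 4 + 8) - 6)² = (21*11 - 6)² = (231 - 6)² = 225² = 50625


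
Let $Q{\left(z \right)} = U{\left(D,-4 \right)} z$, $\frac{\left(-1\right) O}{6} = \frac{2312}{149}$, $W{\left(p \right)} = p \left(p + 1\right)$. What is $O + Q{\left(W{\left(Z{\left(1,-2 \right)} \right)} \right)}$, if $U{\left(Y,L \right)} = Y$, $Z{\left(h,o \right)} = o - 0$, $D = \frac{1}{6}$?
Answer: $- \frac{41467}{447} \approx -92.767$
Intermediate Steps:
$D = \frac{1}{6} \approx 0.16667$
$Z{\left(h,o \right)} = o$ ($Z{\left(h,o \right)} = o + 0 = o$)
$W{\left(p \right)} = p \left(1 + p\right)$
$O = - \frac{13872}{149}$ ($O = - 6 \cdot \frac{2312}{149} = - 6 \cdot 2312 \cdot \frac{1}{149} = \left(-6\right) \frac{2312}{149} = - \frac{13872}{149} \approx -93.101$)
$Q{\left(z \right)} = \frac{z}{6}$
$O + Q{\left(W{\left(Z{\left(1,-2 \right)} \right)} \right)} = - \frac{13872}{149} + \frac{\left(-2\right) \left(1 - 2\right)}{6} = - \frac{13872}{149} + \frac{\left(-2\right) \left(-1\right)}{6} = - \frac{13872}{149} + \frac{1}{6} \cdot 2 = - \frac{13872}{149} + \frac{1}{3} = - \frac{41467}{447}$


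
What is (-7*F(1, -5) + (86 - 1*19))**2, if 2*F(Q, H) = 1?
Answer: 16129/4 ≈ 4032.3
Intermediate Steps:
F(Q, H) = 1/2 (F(Q, H) = (1/2)*1 = 1/2)
(-7*F(1, -5) + (86 - 1*19))**2 = (-7*1/2 + (86 - 1*19))**2 = (-7/2 + (86 - 19))**2 = (-7/2 + 67)**2 = (127/2)**2 = 16129/4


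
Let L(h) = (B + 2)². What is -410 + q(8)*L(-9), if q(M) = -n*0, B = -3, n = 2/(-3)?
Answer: -410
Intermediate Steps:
n = -⅔ (n = 2*(-⅓) = -⅔ ≈ -0.66667)
L(h) = 1 (L(h) = (-3 + 2)² = (-1)² = 1)
q(M) = 0 (q(M) = -1*(-⅔)*0 = (⅔)*0 = 0)
-410 + q(8)*L(-9) = -410 + 0*1 = -410 + 0 = -410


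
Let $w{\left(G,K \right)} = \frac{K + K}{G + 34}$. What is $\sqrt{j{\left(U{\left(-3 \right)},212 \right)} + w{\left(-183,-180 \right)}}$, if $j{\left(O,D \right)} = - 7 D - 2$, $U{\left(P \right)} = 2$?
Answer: $\frac{i \sqrt{32937046}}{149} \approx 38.517 i$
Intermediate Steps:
$j{\left(O,D \right)} = -2 - 7 D$
$w{\left(G,K \right)} = \frac{2 K}{34 + G}$
$\sqrt{j{\left(U{\left(-3 \right)},212 \right)} + w{\left(-183,-180 \right)}} = \sqrt{\left(-2 - 1484\right) + 2 \left(-180\right) \frac{1}{34 - 183}} = \sqrt{\left(-2 - 1484\right) + 2 \left(-180\right) \frac{1}{-149}} = \sqrt{-1486 + 2 \left(-180\right) \left(- \frac{1}{149}\right)} = \sqrt{-1486 + \frac{360}{149}} = \sqrt{- \frac{221054}{149}} = \frac{i \sqrt{32937046}}{149}$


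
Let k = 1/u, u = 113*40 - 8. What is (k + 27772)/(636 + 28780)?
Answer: 125307265/132724992 ≈ 0.94411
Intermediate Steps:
u = 4512 (u = 4520 - 8 = 4512)
k = 1/4512 ≈ 0.00022163
(k + 27772)/(636 + 28780) = (1/4512 + 27772)/(636 + 28780) = (125307265/4512)/29416 = (125307265/4512)*(1/29416) = 125307265/132724992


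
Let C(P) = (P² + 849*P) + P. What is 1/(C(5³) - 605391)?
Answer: -1/483516 ≈ -2.0682e-6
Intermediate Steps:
C(P) = P² + 850*P
1/(C(5³) - 605391) = 1/(5³*(850 + 5³) - 605391) = 1/(125*(850 + 125) - 605391) = 1/(125*975 - 605391) = 1/(121875 - 605391) = 1/(-483516) = -1/483516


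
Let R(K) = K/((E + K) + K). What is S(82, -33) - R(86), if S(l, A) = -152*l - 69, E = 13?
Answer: -2318691/185 ≈ -12533.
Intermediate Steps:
S(l, A) = -69 - 152*l
R(K) = K/(13 + 2*K) (R(K) = K/((13 + K) + K) = K/(13 + 2*K))
S(82, -33) - R(86) = (-69 - 152*82) - 86/(13 + 2*86) = (-69 - 12464) - 86/(13 + 172) = -12533 - 86/185 = -2318691/185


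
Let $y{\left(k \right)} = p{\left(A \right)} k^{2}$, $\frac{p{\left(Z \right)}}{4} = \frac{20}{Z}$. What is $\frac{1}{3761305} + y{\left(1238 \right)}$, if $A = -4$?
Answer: $- \frac{115294830808399}{3761305} \approx -3.0653 \cdot 10^{7}$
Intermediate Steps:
$p{\left(Z \right)} = \frac{80}{Z}$ ($p{\left(Z \right)} = 4 \frac{20}{Z} = \frac{80}{Z}$)
$y{\left(k \right)} = - 20 k^{2}$ ($y{\left(k \right)} = \frac{80}{-4} k^{2} = 80 \left(- \frac{1}{4}\right) k^{2} = - 20 k^{2}$)
$\frac{1}{3761305} + y{\left(1238 \right)} = \frac{1}{3761305} - 20 \cdot 1238^{2} = \frac{1}{3761305} - 30652880 = - \frac{115294830808399}{3761305}$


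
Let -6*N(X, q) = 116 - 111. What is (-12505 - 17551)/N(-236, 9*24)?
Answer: 180336/5 ≈ 36067.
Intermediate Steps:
N(X, q) = -5/6 (N(X, q) = -(116 - 111)/6 = -1/6*5 = -5/6)
(-12505 - 17551)/N(-236, 9*24) = (-12505 - 17551)/(-5/6) = -30056*(-6/5) = 180336/5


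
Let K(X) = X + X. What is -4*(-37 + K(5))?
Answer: 108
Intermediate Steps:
K(X) = 2*X
-4*(-37 + K(5)) = -4*(-37 + 2*5) = -4*(-37 + 10) = -4*(-27) = 108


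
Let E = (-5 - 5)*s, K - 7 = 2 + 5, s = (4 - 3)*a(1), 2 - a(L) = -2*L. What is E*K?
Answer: -560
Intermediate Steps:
a(L) = 2 + 2*L (a(L) = 2 - (-2)*L = 2 + 2*L)
s = 4 (s = (4 - 3)*(2 + 2*1) = 1*(2 + 2) = 1*4 = 4)
K = 14 (K = 7 + (2 + 5) = 7 + 7 = 14)
E = -40 (E = (-5 - 5)*4 = -10*4 = -40)
E*K = -40*14 = -560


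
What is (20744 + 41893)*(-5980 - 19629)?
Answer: -1604070933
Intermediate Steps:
(20744 + 41893)*(-5980 - 19629) = 62637*(-25609) = -1604070933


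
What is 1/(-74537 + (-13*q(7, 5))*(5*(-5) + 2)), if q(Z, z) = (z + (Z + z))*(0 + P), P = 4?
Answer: -1/54205 ≈ -1.8448e-5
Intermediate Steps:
q(Z, z) = 4*Z + 8*z (q(Z, z) = (z + (Z + z))*(0 + 4) = (Z + 2*z)*4 = 4*Z + 8*z)
1/(-74537 + (-13*q(7, 5))*(5*(-5) + 2)) = 1/(-74537 + (-13*(4*7 + 8*5))*(5*(-5) + 2)) = 1/(-74537 + (-13*(28 + 40))*(-25 + 2)) = 1/(-74537 - 13*68*(-23)) = 1/(-74537 - 884*(-23)) = 1/(-74537 + 20332) = 1/(-54205) = -1/54205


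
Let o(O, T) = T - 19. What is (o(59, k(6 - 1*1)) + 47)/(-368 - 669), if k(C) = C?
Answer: -33/1037 ≈ -0.031823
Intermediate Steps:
o(O, T) = -19 + T
(o(59, k(6 - 1*1)) + 47)/(-368 - 669) = ((-19 + (6 - 1*1)) + 47)/(-368 - 669) = ((-19 + (6 - 1)) + 47)/(-1037) = ((-19 + 5) + 47)*(-1/1037) = (-14 + 47)*(-1/1037) = 33*(-1/1037) = -33/1037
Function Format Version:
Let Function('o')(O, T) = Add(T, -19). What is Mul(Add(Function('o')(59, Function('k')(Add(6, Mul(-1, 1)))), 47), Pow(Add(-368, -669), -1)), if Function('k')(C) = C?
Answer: Rational(-33, 1037) ≈ -0.031823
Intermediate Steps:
Function('o')(O, T) = Add(-19, T)
Mul(Add(Function('o')(59, Function('k')(Add(6, Mul(-1, 1)))), 47), Pow(Add(-368, -669), -1)) = Mul(Add(Add(-19, Add(6, Mul(-1, 1))), 47), Pow(Add(-368, -669), -1)) = Mul(Add(Add(-19, Add(6, -1)), 47), Pow(-1037, -1)) = Mul(Add(Add(-19, 5), 47), Rational(-1, 1037)) = Mul(Add(-14, 47), Rational(-1, 1037)) = Mul(33, Rational(-1, 1037)) = Rational(-33, 1037)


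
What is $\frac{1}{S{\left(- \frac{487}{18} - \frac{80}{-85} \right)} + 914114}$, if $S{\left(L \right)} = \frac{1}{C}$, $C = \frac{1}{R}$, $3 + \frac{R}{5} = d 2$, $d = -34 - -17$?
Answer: $\frac{1}{913929} \approx 1.0942 \cdot 10^{-6}$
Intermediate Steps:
$d = -17$ ($d = -34 + 17 = -17$)
$R = -185$ ($R = -15 + 5 \left(\left(-17\right) 2\right) = -15 + 5 \left(-34\right) = -15 - 170 = -185$)
$C = - \frac{1}{185}$ ($C = \frac{1}{-185} = - \frac{1}{185} \approx -0.0054054$)
$S{\left(L \right)} = -185$ ($S{\left(L \right)} = \frac{1}{- \frac{1}{185}} = -185$)
$\frac{1}{S{\left(- \frac{487}{18} - \frac{80}{-85} \right)} + 914114} = \frac{1}{-185 + 914114} = \frac{1}{913929}$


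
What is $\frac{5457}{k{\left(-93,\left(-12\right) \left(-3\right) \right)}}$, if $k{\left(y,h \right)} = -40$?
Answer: $- \frac{5457}{40} \approx -136.43$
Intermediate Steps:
$\frac{5457}{k{\left(-93,\left(-12\right) \left(-3\right) \right)}} = \frac{5457}{-40} = 5457 \left(- \frac{1}{40}\right) = - \frac{5457}{40}$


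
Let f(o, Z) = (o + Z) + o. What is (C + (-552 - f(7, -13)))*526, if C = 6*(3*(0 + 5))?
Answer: -243538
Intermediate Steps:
f(o, Z) = Z + 2*o (f(o, Z) = (Z + o) + o = Z + 2*o)
C = 90 (C = 6*(3*5) = 6*15 = 90)
(C + (-552 - f(7, -13)))*526 = (90 + (-552 - (-13 + 2*7)))*526 = (90 + (-552 - (-13 + 14)))*526 = (90 + (-552 - 1*1))*526 = (90 + (-552 - 1))*526 = (90 - 553)*526 = -463*526 = -243538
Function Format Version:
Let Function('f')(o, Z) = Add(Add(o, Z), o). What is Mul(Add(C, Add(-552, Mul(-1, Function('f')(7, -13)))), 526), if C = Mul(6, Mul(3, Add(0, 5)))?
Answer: -243538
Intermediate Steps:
Function('f')(o, Z) = Add(Z, Mul(2, o)) (Function('f')(o, Z) = Add(Add(Z, o), o) = Add(Z, Mul(2, o)))
C = 90 (C = Mul(6, Mul(3, 5)) = Mul(6, 15) = 90)
Mul(Add(C, Add(-552, Mul(-1, Function('f')(7, -13)))), 526) = Mul(Add(90, Add(-552, Mul(-1, Add(-13, Mul(2, 7))))), 526) = Mul(Add(90, Add(-552, Mul(-1, Add(-13, 14)))), 526) = Mul(Add(90, Add(-552, Mul(-1, 1))), 526) = Mul(Add(90, Add(-552, -1)), 526) = Mul(Add(90, -553), 526) = Mul(-463, 526) = -243538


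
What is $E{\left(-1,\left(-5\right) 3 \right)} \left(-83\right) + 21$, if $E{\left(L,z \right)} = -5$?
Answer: $436$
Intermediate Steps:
$E{\left(-1,\left(-5\right) 3 \right)} \left(-83\right) + 21 = \left(-5\right) \left(-83\right) + 21 = 415 + 21 = 436$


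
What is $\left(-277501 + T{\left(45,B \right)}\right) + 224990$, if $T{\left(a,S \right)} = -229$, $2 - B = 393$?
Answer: $-52740$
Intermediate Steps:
$B = -391$ ($B = 2 - 393 = -391$)
$\left(-277501 + T{\left(45,B \right)}\right) + 224990 = \left(-277501 - 229\right) + 224990 = -277730 + 224990 = -52740$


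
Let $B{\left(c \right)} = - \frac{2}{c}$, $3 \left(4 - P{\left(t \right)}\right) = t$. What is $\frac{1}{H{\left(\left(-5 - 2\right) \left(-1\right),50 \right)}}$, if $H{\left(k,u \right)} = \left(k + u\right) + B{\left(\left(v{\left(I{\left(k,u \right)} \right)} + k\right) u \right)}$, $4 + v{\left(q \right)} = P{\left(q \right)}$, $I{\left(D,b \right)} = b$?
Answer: $\frac{725}{41328} \approx 0.017543$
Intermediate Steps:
$P{\left(t \right)} = 4 - \frac{t}{3}$
$v{\left(q \right)} = - \frac{q}{3}$ ($v{\left(q \right)} = -4 - \left(-4 + \frac{q}{3}\right) = - \frac{q}{3}$)
$H{\left(k,u \right)} = k + u - \frac{2}{u \left(k - \frac{u}{3}\right)}$ ($H{\left(k,u \right)} = \left(k + u\right) - \frac{2}{\left(- \frac{u}{3} + k\right) u} = \left(k + u\right) - \frac{2}{\left(k - \frac{u}{3}\right) u} = \left(k + u\right) - \frac{2}{u \left(k - \frac{u}{3}\right)} = k + u - \frac{2}{u \left(k - \frac{u}{3}\right)}$)
$\frac{1}{H{\left(\left(-5 - 2\right) \left(-1\right),50 \right)}} = \frac{1}{\frac{1}{50} \frac{1}{\left(-1\right) 50 + 3 \left(-5 - 2\right) \left(-1\right)} \left(-6 + 50 \left(\left(-5 - 2\right) \left(-1\right) + 50\right) \left(\left(-1\right) 50 + 3 \left(-5 - 2\right) \left(-1\right)\right)\right)} = \frac{1}{\frac{1}{50} \frac{1}{-50 + 3 \left(\left(-7\right) \left(-1\right)\right)} \left(-6 + 50 \left(\left(-7\right) \left(-1\right) + 50\right) \left(-50 + 3 \left(\left(-7\right) \left(-1\right)\right)\right)\right)} = \frac{1}{\frac{1}{50} \frac{1}{-50 + 3 \cdot 7} \left(-6 + 50 \left(7 + 50\right) \left(-50 + 3 \cdot 7\right)\right)} = \frac{1}{\frac{1}{50} \frac{1}{-50 + 21} \left(-6 + 50 \cdot 57 \left(-50 + 21\right)\right)} = \frac{1}{\frac{1}{50} \frac{1}{-29} \left(-6 + 50 \cdot 57 \left(-29\right)\right)} = \frac{1}{\frac{1}{50} \left(- \frac{1}{29}\right) \left(-6 - 82650\right)} = \frac{1}{\frac{1}{50} \left(- \frac{1}{29}\right) \left(-82656\right)} = \frac{1}{\frac{41328}{725}} = \frac{725}{41328}$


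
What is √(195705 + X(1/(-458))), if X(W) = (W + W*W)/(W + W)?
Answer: √41051968273/458 ≈ 442.39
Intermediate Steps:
X(W) = (W + W²)/(2*W) (X(W) = (W + W²)/((2*W)) = (W + W²)*(1/(2*W)) = (W + W²)/(2*W))
√(195705 + X(1/(-458))) = √(195705 + (½ + (½)/(-458))) = √(195705 + (½ + (½)*(-1/458))) = √(195705 + (½ - 1/916)) = √(195705 + 457/916) = √(179266237/916) = √41051968273/458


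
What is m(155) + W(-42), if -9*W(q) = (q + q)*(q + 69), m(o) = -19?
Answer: 233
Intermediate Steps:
W(q) = -2*q*(69 + q)/9 (W(q) = -(q + q)*(q + 69)/9 = -2*q*(69 + q)/9)
m(155) + W(-42) = -19 - 2/9*(-42)*(69 - 42) = -19 - 2/9*(-42)*27 = -19 + 252 = 233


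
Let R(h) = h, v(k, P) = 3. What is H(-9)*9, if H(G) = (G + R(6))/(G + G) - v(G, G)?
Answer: -51/2 ≈ -25.500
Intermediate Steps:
H(G) = -3 + (6 + G)/(2*G) (H(G) = (G + 6)/(G + G) - 1*3 = (6 + G)/((2*G)) - 3 = (6 + G)*(1/(2*G)) - 3 = (6 + G)/(2*G) - 3 = -3 + (6 + G)/(2*G))
H(-9)*9 = (-5/2 + 3/(-9))*9 = (-5/2 + 3*(-⅑))*9 = (-5/2 - ⅓)*9 = -17/6*9 = -51/2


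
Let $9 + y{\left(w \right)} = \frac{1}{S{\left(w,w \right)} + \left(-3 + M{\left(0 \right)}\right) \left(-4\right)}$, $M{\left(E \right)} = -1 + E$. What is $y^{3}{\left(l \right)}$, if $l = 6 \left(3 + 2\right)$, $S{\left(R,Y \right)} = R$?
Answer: $- \frac{70444997}{97336} \approx -723.73$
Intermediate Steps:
$l = 30$ ($l = 6 \cdot 5 = 30$)
$y{\left(w \right)} = -9 + \frac{1}{16 + w}$ ($y{\left(w \right)} = -9 + \frac{1}{w + \left(-3 + \left(-1 + 0\right)\right) \left(-4\right)} = -9 + \frac{1}{w + \left(-3 - 1\right) \left(-4\right)} = -9 + \frac{1}{w - -16} = -9 + \frac{1}{w + 16} = -9 + \frac{1}{16 + w}$)
$y^{3}{\left(l \right)} = \left(\frac{-143 - 270}{16 + 30}\right)^{3} = \left(\frac{-143 - 270}{46}\right)^{3} = \left(\frac{1}{46} \left(-413\right)\right)^{3} = \left(- \frac{413}{46}\right)^{3} = - \frac{70444997}{97336}$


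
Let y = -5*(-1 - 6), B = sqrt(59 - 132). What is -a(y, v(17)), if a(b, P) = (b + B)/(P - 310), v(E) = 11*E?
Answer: 35/123 + I*sqrt(73)/123 ≈ 0.28455 + 0.069463*I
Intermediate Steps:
B = I*sqrt(73) (B = sqrt(-73) = I*sqrt(73) ≈ 8.544*I)
y = 35 (y = -5*(-7) = 35)
a(b, P) = (b + I*sqrt(73))/(-310 + P) (a(b, P) = (b + I*sqrt(73))/(P - 310) = (b + I*sqrt(73))/(-310 + P))
-a(y, v(17)) = -(35 + I*sqrt(73))/(-310 + 11*17) = -(35 + I*sqrt(73))/(-310 + 187) = -(35 + I*sqrt(73))/(-123) = -(-1)*(35 + I*sqrt(73))/123 = -(-35/123 - I*sqrt(73)/123) = 35/123 + I*sqrt(73)/123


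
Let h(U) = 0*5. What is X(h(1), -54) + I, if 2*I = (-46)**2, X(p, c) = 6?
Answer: 1064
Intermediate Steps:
h(U) = 0
I = 1058 (I = (1/2)*(-46)**2 = (1/2)*2116 = 1058)
X(h(1), -54) + I = 6 + 1058 = 1064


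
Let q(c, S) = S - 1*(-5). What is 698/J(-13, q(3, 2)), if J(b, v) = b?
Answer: -698/13 ≈ -53.692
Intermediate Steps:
q(c, S) = 5 + S (q(c, S) = S + 5 = 5 + S)
698/J(-13, q(3, 2)) = 698/(-13) = 698*(-1/13) = -698/13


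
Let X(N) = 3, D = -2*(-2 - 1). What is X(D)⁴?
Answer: 81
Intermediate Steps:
D = 6 (D = -2*(-3) = 6)
X(D)⁴ = 3⁴ = 81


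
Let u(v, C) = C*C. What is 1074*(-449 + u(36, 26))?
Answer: 243798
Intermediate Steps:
u(v, C) = C²
1074*(-449 + u(36, 26)) = 1074*(-449 + 26²) = 1074*(-449 + 676) = 1074*227 = 243798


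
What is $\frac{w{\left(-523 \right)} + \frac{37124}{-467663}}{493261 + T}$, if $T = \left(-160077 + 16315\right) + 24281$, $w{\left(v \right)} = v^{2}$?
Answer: $\frac{127919355603}{174803076140} \approx 0.73179$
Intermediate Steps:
$T = -119481$ ($T = -143762 + 24281 = -119481$)
$\frac{w{\left(-523 \right)} + \frac{37124}{-467663}}{493261 + T} = \frac{\left(-523\right)^{2} + \frac{37124}{-467663}}{493261 - 119481} = \frac{273529 + 37124 \left(- \frac{1}{467663}\right)}{373780} = \left(273529 - \frac{37124}{467663}\right) \frac{1}{373780} = \frac{127919355603}{467663} \cdot \frac{1}{373780} = \frac{127919355603}{174803076140}$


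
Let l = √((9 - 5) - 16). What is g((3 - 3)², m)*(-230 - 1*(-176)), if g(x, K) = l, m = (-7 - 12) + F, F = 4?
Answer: -108*I*√3 ≈ -187.06*I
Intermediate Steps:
m = -15 (m = (-7 - 12) + 4 = -19 + 4 = -15)
l = 2*I*√3 (l = √(4 - 16) = √(-12) = 2*I*√3 ≈ 3.4641*I)
g(x, K) = 2*I*√3
g((3 - 3)², m)*(-230 - 1*(-176)) = (2*I*√3)*(-230 - 1*(-176)) = (2*I*√3)*(-230 + 176) = (2*I*√3)*(-54) = -108*I*√3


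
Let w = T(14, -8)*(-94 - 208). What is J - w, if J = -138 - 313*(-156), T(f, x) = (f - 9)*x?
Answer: 36610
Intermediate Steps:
T(f, x) = x*(-9 + f) (T(f, x) = (-9 + f)*x = x*(-9 + f))
w = 12080 (w = (-8*(-9 + 14))*(-94 - 208) = -8*5*(-302) = -40*(-302) = 12080)
J = 48690 (J = -138 + 48828 = 48690)
J - w = 48690 - 1*12080 = 48690 - 12080 = 36610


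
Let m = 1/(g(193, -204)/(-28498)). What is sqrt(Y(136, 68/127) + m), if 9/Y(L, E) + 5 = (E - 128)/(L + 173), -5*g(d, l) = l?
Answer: I*sqrt(36514554549636306)/7221702 ≈ 26.46*I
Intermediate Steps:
g(d, l) = -l/5
Y(L, E) = 9/(-5 + (-128 + E)/(173 + L)) (Y(L, E) = 9/(-5 + (E - 128)/(L + 173)) = 9/(-5 + (-128 + E)/(173 + L)))
m = -71245/102 (m = 1/(-1/5*(-204)/(-28498)) = 1/((204/5)*(-1/28498)) = 1/(-102/71245) = -71245/102 ≈ -698.48)
sqrt(Y(136, 68/127) + m) = sqrt(9*(173 + 136)/(-993 + 68/127 - 5*136) - 71245/102) = sqrt(9*309/(-993 + 68*(1/127) - 680) - 71245/102) = sqrt(9*309/(-993 + 68/127 - 680) - 71245/102) = sqrt(9*309/(-212403/127) - 71245/102) = sqrt(9*(-127/212403)*309 - 71245/102) = sqrt(-117729/70801 - 71245/102) = sqrt(-5056225603/7221702) = I*sqrt(36514554549636306)/7221702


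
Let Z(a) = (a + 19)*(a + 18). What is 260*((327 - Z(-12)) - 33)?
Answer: 65520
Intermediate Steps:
Z(a) = (18 + a)*(19 + a) (Z(a) = (19 + a)*(18 + a) = (18 + a)*(19 + a))
260*((327 - Z(-12)) - 33) = 260*((327 - (342 + (-12)**2 + 37*(-12))) - 33) = 260*((327 - (342 + 144 - 444)) - 33) = 260*((327 - 1*42) - 33) = 260*((327 - 42) - 33) = 260*(285 - 33) = 260*252 = 65520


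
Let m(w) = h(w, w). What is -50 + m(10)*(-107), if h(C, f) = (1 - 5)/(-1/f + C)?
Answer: -670/99 ≈ -6.7677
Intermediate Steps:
h(C, f) = -4/(C - 1/f)
m(w) = -4*w/(-1 + w**2) (m(w) = -4*w/(-1 + w*w) = -4*w/(-1 + w**2))
-50 + m(10)*(-107) = -50 - 4*10/(-1 + 10**2)*(-107) = -50 - 4*10/(-1 + 100)*(-107) = -50 - 4*10/99*(-107) = -50 - 4*10*1/99*(-107) = -50 - 40/99*(-107) = -50 + 4280/99 = -670/99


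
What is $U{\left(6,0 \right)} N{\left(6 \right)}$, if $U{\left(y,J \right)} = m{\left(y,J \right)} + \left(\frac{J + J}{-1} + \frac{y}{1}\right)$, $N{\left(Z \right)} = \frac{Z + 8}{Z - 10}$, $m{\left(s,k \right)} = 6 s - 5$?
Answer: $- \frac{259}{2} \approx -129.5$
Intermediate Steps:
$m{\left(s,k \right)} = -5 + 6 s$
$N{\left(Z \right)} = \frac{8 + Z}{-10 + Z}$
$U{\left(y,J \right)} = -5 - 2 J + 7 y$ ($U{\left(y,J \right)} = \left(-5 + 6 y\right) + \left(\frac{J + J}{-1} + \frac{y}{1}\right) = \left(-5 + 6 y\right) + \left(2 J \left(-1\right) + y 1\right) = \left(-5 + 6 y\right) - \left(- y + 2 J\right) = -5 - 2 J + 7 y$)
$U{\left(6,0 \right)} N{\left(6 \right)} = \left(-5 - 0 + 7 \cdot 6\right) \frac{8 + 6}{-10 + 6} = \left(-5 + 0 + 42\right) \frac{1}{-4} \cdot 14 = 37 \left(\left(- \frac{1}{4}\right) 14\right) = 37 \left(- \frac{7}{2}\right) = - \frac{259}{2}$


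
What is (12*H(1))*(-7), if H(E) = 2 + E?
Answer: -252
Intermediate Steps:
(12*H(1))*(-7) = (12*(2 + 1))*(-7) = (12*3)*(-7) = 36*(-7) = -252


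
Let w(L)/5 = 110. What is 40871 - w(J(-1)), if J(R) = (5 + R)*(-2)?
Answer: 40321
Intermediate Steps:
J(R) = -10 - 2*R
w(L) = 550 (w(L) = 5*110 = 550)
40871 - w(J(-1)) = 40871 - 1*550 = 40871 - 550 = 40321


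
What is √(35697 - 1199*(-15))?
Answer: √53682 ≈ 231.69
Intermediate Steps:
√(35697 - 1199*(-15)) = √(35697 + 17985) = √53682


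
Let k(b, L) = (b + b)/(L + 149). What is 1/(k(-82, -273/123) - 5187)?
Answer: -3009/15611045 ≈ -0.00019275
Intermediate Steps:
k(b, L) = 2*b/(149 + L) (k(b, L) = (2*b)/(149 + L) = 2*b/(149 + L))
1/(k(-82, -273/123) - 5187) = 1/(2*(-82)/(149 - 273/123) - 5187) = 1/(2*(-82)/(149 - 273*1/123) - 5187) = 1/(2*(-82)/(149 - 91/41) - 5187) = 1/(2*(-82)/(6018/41) - 5187) = 1/(2*(-82)*(41/6018) - 5187) = 1/(-3362/3009 - 5187) = 1/(-15611045/3009) = -3009/15611045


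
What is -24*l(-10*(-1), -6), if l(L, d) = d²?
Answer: -864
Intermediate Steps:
-24*l(-10*(-1), -6) = -24*(-6)² = -24*36 = -864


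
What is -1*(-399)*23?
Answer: 9177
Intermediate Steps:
-1*(-399)*23 = 399*23 = 9177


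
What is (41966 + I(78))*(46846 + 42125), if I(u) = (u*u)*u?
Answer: 45955122978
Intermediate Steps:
I(u) = u³ (I(u) = u²*u = u³)
(41966 + I(78))*(46846 + 42125) = (41966 + 78³)*(46846 + 42125) = (41966 + 474552)*88971 = 516518*88971 = 45955122978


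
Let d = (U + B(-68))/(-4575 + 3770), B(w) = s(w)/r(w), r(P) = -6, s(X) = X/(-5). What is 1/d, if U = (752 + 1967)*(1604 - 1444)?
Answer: -12075/6525566 ≈ -0.0018504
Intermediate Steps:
s(X) = -X/5 (s(X) = X*(-1/5) = -X/5)
B(w) = w/30 (B(w) = -w/5/(-6) = -w/5*(-1/6) = w/30)
U = 435040 (U = 2719*160 = 435040)
d = -6525566/12075 (d = (435040 + (1/30)*(-68))/(-4575 + 3770) = (435040 - 34/15)/(-805) = (6525566/15)*(-1/805) = -6525566/12075 ≈ -540.42)
1/d = 1/(-6525566/12075) = -12075/6525566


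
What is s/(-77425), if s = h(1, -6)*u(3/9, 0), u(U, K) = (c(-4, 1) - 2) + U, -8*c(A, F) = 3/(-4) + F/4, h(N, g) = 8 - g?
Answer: 539/1858200 ≈ 0.00029007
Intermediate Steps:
c(A, F) = 3/32 - F/32 (c(A, F) = -(3/(-4) + F/4)/8 = -(3*(-¼) + F*(¼))/8 = -(-¾ + F/4)/8 = 3/32 - F/32)
u(U, K) = -31/16 + U (u(U, K) = ((3/32 - 1/32*1) - 2) + U = ((3/32 - 1/32) - 2) + U = (1/16 - 2) + U = -31/16 + U)
s = -539/24 (s = (8 - 1*(-6))*(-31/16 + 3/9) = (8 + 6)*(-31/16 + 3*(⅑)) = 14*(-31/16 + ⅓) = 14*(-77/48) = -539/24 ≈ -22.458)
s/(-77425) = -539/24/(-77425) = -539/24*(-1/77425) = 539/1858200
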